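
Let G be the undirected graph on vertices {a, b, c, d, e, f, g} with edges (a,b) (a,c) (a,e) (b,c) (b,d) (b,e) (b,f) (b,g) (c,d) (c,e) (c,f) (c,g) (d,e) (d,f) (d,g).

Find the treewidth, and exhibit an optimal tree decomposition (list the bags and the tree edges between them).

Treewidth 3.
One such decomposition:
Bags: B1 = {b, c, d, e}  B2 = {a, b, c, e}  B3 = {b, c, d, f}  B4 = {b, c, d, g}
Tree: B1–B2, B1–B3, B1–B4

Every bag has size at most 4, so the width is 4 − 1 = 3 and tw(G) ≤ 3. On the other hand G contains the 4-clique {b, c, d, g}. A clique must lie in a single bag of any decomposition, so no decomposition can have width below 3. The upper and lower bounds meet at 3, so that is the treewidth.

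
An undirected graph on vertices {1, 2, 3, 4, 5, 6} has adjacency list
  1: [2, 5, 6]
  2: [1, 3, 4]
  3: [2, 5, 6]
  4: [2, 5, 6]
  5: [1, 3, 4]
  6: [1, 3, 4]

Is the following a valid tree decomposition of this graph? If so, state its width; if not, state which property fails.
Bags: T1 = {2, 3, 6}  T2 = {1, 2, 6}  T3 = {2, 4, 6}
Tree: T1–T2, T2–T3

A tree decomposition must satisfy three properties: every vertex lies in some bag; for every edge, both endpoints lie together in some bag; and for every vertex, the bags containing it form a connected subtree. Here vertex 5 appears in no bag, so the decomposition is invalid.

No — vertex 5 appears in no bag.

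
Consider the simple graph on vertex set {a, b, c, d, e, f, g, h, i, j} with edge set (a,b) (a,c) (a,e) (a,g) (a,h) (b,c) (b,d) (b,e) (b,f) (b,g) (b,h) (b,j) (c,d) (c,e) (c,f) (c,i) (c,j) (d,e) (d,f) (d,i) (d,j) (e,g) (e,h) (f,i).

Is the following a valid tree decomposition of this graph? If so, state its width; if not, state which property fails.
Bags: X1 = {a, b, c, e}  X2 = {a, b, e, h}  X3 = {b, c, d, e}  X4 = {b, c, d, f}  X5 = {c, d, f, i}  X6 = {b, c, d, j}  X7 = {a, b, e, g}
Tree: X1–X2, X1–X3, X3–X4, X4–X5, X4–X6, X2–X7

Every vertex of G appears in some bag (union = {a, b, c, d, e, f, g, h, i, j}); every edge is covered by a bag; and for each vertex v the set of bags containing v is connected in the bag tree. The decomposition is therefore valid. The largest bag has 4 vertices, so the width is 3.

Yes; width 3.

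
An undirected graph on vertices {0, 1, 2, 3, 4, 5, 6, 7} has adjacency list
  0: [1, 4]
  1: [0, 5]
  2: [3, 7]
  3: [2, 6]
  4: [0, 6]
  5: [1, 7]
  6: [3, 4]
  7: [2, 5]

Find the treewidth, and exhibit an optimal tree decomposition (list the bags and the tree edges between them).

Treewidth 2.
Bags: B1 = {0, 1, 4}  B2 = {1, 4, 5}  B3 = {4, 5, 7}  B4 = {2, 4, 7}  B5 = {2, 3, 4}  B6 = {3, 4, 6}
Tree: B1–B2, B2–B3, B3–B4, B4–B5, B5–B6

Every bag has size at most 3, so the width is 3 − 1 = 2 and tw(G) ≤ 2. Since 4–0–1–5–7–2–3–6–4 is a cycle in G, G is not acyclic. Forests are exactly the graphs of treewidth ≤ 1, so tw(G) ≥ 2. The upper and lower bounds meet at 2, so that is the treewidth.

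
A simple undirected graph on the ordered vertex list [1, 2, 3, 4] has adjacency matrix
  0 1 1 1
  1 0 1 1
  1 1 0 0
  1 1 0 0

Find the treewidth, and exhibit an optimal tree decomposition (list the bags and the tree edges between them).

Treewidth 2.
Bags: B1 = {1, 2, 4}  B2 = {1, 2, 3}
Tree: B1–B2

The largest bag has 3 vertices, giving width 2; this decomposition certifies tw(G) ≤ 2. For the lower bound, the 3 vertices {1, 2, 3} are pairwise adjacent, and any tree decomposition puts a clique entirely inside one bag — forcing width ≥ 2. The upper and lower bounds meet at 2, so that is the treewidth.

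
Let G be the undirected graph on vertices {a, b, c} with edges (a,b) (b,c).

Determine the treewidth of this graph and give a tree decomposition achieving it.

Treewidth 1.
One optimal decomposition is:
Bags: B1 = {a, b}  B2 = {b, c}
Tree: B1–B2

Each bag holds 2 vertices, so the decomposition has width 1, which upper-bounds the treewidth. G has an edge, so its treewidth is at least 1. Hence tw(G) = 1 exactly.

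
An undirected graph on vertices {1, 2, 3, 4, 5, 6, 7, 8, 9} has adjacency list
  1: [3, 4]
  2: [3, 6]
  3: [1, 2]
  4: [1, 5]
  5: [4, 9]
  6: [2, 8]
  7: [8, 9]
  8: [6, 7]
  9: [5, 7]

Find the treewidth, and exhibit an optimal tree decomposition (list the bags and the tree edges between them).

Treewidth 2.
One such decomposition:
Bags: B1 = {5, 7, 9}  B2 = {4, 5, 7}  B3 = {1, 4, 7}  B4 = {1, 3, 7}  B5 = {2, 3, 7}  B6 = {2, 6, 7}  B7 = {6, 7, 8}
Tree: B1–B2, B2–B3, B3–B4, B4–B5, B5–B6, B6–B7

Every bag has size at most 3, so the width is 3 − 1 = 2 and tw(G) ≤ 2. The edges 7–9–5–4–1–3–2–6–8–7 form a cycle, so G is not a tree and its treewidth is at least 2. Combining the bounds, tw(G) = 2.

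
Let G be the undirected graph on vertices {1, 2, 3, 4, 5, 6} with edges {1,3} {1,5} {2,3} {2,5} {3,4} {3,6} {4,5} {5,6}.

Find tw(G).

2

A width-2 tree decomposition is:
Bags: B1 = {2, 3, 5}  B2 = {3, 4, 5}  B3 = {3, 5, 6}  B4 = {1, 3, 5}
Tree: B1–B2, B2–B3, B3–B4
Each bag holds 3 vertices, so the decomposition has width 2, which upper-bounds the treewidth. Since 2–3–4–5–2 is a cycle in G, G is not acyclic. Forests are exactly the graphs of treewidth ≤ 1, so tw(G) ≥ 2. The upper and lower bounds meet at 2, so that is the treewidth.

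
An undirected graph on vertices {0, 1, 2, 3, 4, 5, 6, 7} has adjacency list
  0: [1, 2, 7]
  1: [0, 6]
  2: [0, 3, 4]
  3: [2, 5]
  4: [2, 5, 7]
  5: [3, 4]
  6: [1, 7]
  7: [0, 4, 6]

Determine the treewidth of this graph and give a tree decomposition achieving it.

The largest bag has 3 vertices, giving width 2; this decomposition certifies tw(G) ≤ 2. The edges 3–5–4–2–3 form a cycle, so G is not a tree and its treewidth is at least 2. Therefore the treewidth is 2.

Treewidth 2.
One optimal decomposition is:
Bags: B1 = {2, 3, 5}  B2 = {2, 4, 5}  B3 = {0, 2, 4}  B4 = {0, 4, 7}  B5 = {0, 1, 7}  B6 = {1, 6, 7}
Tree: B1–B2, B2–B3, B3–B4, B4–B5, B5–B6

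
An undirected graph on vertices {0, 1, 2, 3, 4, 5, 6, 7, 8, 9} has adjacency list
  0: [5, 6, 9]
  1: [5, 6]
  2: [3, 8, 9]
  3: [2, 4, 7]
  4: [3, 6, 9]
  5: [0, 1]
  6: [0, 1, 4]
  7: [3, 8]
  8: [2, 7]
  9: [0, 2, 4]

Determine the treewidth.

2

A width-2 tree decomposition is:
Bags: B1 = {3, 7, 8}  B2 = {2, 3, 8}  B3 = {2, 3, 4}  B4 = {2, 4, 9}  B5 = {4, 6, 9}  B6 = {0, 6, 9}  B7 = {0, 1, 6}  B8 = {0, 1, 5}
Tree: B1–B2, B2–B3, B3–B4, B4–B5, B5–B6, B6–B7, B7–B8
Every bag has size at most 3, so the width is 3 − 1 = 2 and tw(G) ≤ 2. For the lower bound, G contains the cycle 7–8–2–3–7, so G is not a forest; only forests have treewidth ≤ 1, hence tw(G) ≥ 2. Hence tw(G) = 2 exactly.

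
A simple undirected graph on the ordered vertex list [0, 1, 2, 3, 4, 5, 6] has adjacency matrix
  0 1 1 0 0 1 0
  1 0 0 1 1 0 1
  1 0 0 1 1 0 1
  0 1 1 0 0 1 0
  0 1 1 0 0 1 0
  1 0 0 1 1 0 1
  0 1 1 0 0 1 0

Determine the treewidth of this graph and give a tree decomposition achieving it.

Treewidth 3.
One such decomposition:
Bags: B1 = {1, 2, 3, 5}  B2 = {0, 1, 2, 5}  B3 = {1, 2, 4, 5}  B4 = {1, 2, 5, 6}
Tree: B1–B2, B2–B3, B3–B4

The largest bag has 4 vertices, giving width 3; this decomposition certifies tw(G) ≤ 3. For the lower bound: the 4 vertex sets {3,5}, {0,1}, {2}, {4} are disjoint, each induces a connected subgraph, and every pair is joined by at least one edge of G. Contracting each set to a single vertex therefore yields K_{4} as a minor, and since treewidth is minor-monotone, tw(G) ≥ tw(K_{4}) = 3. Therefore the treewidth is 3.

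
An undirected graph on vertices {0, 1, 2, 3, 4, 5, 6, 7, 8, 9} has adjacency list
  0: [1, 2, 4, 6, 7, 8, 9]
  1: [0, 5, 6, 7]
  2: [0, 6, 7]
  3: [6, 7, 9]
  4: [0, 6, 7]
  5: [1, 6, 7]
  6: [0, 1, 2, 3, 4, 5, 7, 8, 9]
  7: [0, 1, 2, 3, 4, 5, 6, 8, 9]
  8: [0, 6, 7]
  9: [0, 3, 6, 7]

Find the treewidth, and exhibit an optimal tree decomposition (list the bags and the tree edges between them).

Each bag holds 4 vertices, so the decomposition has width 3, which upper-bounds the treewidth. On the other hand G contains the 4-clique {0, 1, 6, 7}. A clique must lie in a single bag of any decomposition, so no decomposition can have width below 3. Combining the bounds, tw(G) = 3.

Treewidth 3.
Bags: B1 = {0, 1, 6, 7}  B2 = {1, 5, 6, 7}  B3 = {0, 6, 7, 9}  B4 = {3, 6, 7, 9}  B5 = {0, 6, 7, 8}  B6 = {0, 2, 6, 7}  B7 = {0, 4, 6, 7}
Tree: B1–B2, B1–B3, B3–B4, B3–B5, B5–B6, B1–B7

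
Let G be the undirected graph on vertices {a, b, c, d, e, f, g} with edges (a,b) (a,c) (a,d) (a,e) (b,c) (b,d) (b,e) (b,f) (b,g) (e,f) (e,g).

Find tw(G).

A width-2 tree decomposition is:
Bags: B1 = {a, b, c}  B2 = {a, b, d}  B3 = {a, b, e}  B4 = {b, e, f}  B5 = {b, e, g}
Tree: B1–B2, B2–B3, B3–B4, B3–B5
The largest bag has 3 vertices, giving width 2; this decomposition certifies tw(G) ≤ 2. On the other hand G contains the 3-clique {b, e, g}. A clique must lie in a single bag of any decomposition, so no decomposition can have width below 2. Therefore the treewidth is 2.

2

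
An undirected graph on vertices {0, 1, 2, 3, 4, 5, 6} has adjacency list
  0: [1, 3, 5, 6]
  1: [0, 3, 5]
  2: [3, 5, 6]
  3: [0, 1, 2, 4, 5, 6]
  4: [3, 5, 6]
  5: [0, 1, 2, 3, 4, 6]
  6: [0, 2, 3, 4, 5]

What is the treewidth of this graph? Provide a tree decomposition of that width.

Treewidth 3.
Bags: B1 = {0, 3, 5, 6}  B2 = {0, 1, 3, 5}  B3 = {2, 3, 5, 6}  B4 = {3, 4, 5, 6}
Tree: B1–B2, B1–B3, B1–B4

Every bag has size at most 4, so the width is 4 − 1 = 3 and tw(G) ≤ 3. For the lower bound, the 4 vertices {0, 1, 3, 5} are pairwise adjacent, and any tree decomposition puts a clique entirely inside one bag — forcing width ≥ 3. The upper and lower bounds meet at 3, so that is the treewidth.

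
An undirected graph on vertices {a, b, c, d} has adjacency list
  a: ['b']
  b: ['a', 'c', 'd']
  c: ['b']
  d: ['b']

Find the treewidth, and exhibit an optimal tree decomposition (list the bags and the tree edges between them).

The largest bag has 2 vertices, giving width 1; this decomposition certifies tw(G) ≤ 1. G has an edge, so its treewidth is at least 1. Hence tw(G) = 1 exactly.

Treewidth 1.
Bags: B1 = {b, c}  B2 = {b, d}  B3 = {a, b}
Tree: B1–B2, B2–B3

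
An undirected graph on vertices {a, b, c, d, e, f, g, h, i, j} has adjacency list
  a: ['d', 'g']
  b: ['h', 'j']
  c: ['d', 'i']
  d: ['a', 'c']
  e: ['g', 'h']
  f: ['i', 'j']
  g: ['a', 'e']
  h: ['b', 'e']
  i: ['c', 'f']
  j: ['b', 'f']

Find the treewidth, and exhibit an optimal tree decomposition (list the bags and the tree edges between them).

Treewidth 2.
One such decomposition:
Bags: B1 = {c, d, i}  B2 = {a, d, i}  B3 = {a, g, i}  B4 = {e, g, i}  B5 = {e, h, i}  B6 = {b, h, i}  B7 = {b, i, j}  B8 = {f, i, j}
Tree: B1–B2, B2–B3, B3–B4, B4–B5, B5–B6, B6–B7, B7–B8

Each bag holds 3 vertices, so the decomposition has width 2, which upper-bounds the treewidth. Since i–c–d–a–g–e–h–b–j–f–i is a cycle in G, G is not acyclic. Forests are exactly the graphs of treewidth ≤ 1, so tw(G) ≥ 2. Hence tw(G) = 2 exactly.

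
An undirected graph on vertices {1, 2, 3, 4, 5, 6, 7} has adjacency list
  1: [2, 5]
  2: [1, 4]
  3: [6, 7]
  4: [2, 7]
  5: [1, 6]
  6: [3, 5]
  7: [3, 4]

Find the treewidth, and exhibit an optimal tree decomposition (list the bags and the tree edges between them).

The largest bag has 3 vertices, giving width 2; this decomposition certifies tw(G) ≤ 2. The edges 3–7–4–2–1–5–6–3 form a cycle, so G is not a tree and its treewidth is at least 2. Hence tw(G) = 2 exactly.

Treewidth 2.
Bags: B1 = {3, 4, 7}  B2 = {2, 3, 4}  B3 = {1, 2, 3}  B4 = {1, 3, 5}  B5 = {3, 5, 6}
Tree: B1–B2, B2–B3, B3–B4, B4–B5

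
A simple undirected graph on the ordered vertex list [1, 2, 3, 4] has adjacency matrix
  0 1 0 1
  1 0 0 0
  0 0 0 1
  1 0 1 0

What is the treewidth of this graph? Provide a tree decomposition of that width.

Each bag holds 2 vertices, so the decomposition has width 1, which upper-bounds the treewidth. G has an edge, so its treewidth is at least 1. Hence tw(G) = 1 exactly.

Treewidth 1.
Bags: B1 = {1, 4}  B2 = {3, 4}  B3 = {1, 2}
Tree: B1–B2, B1–B3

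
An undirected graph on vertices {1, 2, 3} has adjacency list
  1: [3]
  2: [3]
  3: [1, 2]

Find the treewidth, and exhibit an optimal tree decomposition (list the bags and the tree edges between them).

The largest bag has 2 vertices, giving width 1; this decomposition certifies tw(G) ≤ 1. Since G has at least one edge (e.g. 3–1), it is not an edgeless graph, so tw(G) ≥ 1. The upper and lower bounds meet at 1, so that is the treewidth.

Treewidth 1.
Bags: B1 = {1, 3}  B2 = {2, 3}
Tree: B1–B2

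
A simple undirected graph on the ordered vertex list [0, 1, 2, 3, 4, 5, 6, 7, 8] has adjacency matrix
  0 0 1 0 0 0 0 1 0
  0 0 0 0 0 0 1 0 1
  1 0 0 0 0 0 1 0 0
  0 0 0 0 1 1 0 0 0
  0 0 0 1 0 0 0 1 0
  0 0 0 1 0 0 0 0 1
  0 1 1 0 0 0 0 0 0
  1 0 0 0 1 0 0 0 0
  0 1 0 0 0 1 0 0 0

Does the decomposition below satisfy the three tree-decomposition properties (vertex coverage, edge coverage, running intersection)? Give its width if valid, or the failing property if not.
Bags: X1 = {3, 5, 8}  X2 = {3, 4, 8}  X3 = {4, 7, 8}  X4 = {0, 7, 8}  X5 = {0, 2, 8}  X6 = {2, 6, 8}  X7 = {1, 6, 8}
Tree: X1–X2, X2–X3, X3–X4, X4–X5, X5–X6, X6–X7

Every vertex of G appears in some bag (union = {0, 1, 2, 3, 4, 5, 6, 7, 8}); every edge is covered by a bag; and for each vertex v the set of bags containing v is connected in the bag tree. The decomposition is therefore valid. The largest bag has 3 vertices, so the width is 2.

Yes; width 2.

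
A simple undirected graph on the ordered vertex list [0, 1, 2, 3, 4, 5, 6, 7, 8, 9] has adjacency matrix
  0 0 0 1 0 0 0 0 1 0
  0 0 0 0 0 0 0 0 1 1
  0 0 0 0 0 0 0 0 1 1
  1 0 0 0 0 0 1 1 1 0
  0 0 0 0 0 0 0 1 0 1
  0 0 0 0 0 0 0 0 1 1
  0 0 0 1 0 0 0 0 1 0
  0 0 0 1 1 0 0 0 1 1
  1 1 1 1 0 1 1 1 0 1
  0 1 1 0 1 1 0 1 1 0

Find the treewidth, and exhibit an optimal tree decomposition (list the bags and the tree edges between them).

Each bag holds 3 vertices, so the decomposition has width 2, which upper-bounds the treewidth. On the other hand G contains the 3-clique {0, 3, 8}. A clique must lie in a single bag of any decomposition, so no decomposition can have width below 2. Therefore the treewidth is 2.

Treewidth 2.
One optimal decomposition is:
Bags: B1 = {4, 7, 9}  B2 = {7, 8, 9}  B3 = {3, 7, 8}  B4 = {0, 3, 8}  B5 = {1, 8, 9}  B6 = {3, 6, 8}  B7 = {2, 8, 9}  B8 = {5, 8, 9}
Tree: B1–B2, B2–B3, B3–B4, B2–B5, B3–B6, B2–B7, B2–B8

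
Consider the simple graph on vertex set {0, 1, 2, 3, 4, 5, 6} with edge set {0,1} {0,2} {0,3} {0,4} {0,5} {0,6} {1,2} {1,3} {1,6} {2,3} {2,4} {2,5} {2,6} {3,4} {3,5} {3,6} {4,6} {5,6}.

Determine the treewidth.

A width-4 tree decomposition is:
Bags: B1 = {0, 2, 3, 4, 6}  B2 = {0, 2, 3, 5, 6}  B3 = {0, 1, 2, 3, 6}
Tree: B1–B2, B1–B3
The largest bag has 5 vertices, giving width 4; this decomposition certifies tw(G) ≤ 4. Conversely, {0, 1, 2, 3, 6} is a clique of size 5, and the vertices of any clique must share a bag in every tree decomposition; so some bag has ≥ 5 vertices and tw(G) ≥ 4. Combining the bounds, tw(G) = 4.

4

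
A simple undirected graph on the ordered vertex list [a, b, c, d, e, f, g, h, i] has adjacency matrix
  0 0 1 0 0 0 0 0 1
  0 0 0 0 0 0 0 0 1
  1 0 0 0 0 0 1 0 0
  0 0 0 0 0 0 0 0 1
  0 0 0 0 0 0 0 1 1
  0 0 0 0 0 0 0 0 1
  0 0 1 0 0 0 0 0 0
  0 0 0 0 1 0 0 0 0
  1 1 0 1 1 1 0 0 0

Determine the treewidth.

1

A width-1 tree decomposition is:
Bags: B1 = {a, i}  B2 = {d, i}  B3 = {a, c}  B4 = {e, i}  B5 = {b, i}  B6 = {f, i}  B7 = {e, h}  B8 = {c, g}
Tree: B1–B2, B1–B3, B2–B4, B4–B5, B1–B6, B4–B7, B3–B8
Each bag holds 2 vertices, so the decomposition has width 1, which upper-bounds the treewidth. Any graph with an edge has treewidth ≥ 1, and G has the edge a–i. The upper and lower bounds meet at 1, so that is the treewidth.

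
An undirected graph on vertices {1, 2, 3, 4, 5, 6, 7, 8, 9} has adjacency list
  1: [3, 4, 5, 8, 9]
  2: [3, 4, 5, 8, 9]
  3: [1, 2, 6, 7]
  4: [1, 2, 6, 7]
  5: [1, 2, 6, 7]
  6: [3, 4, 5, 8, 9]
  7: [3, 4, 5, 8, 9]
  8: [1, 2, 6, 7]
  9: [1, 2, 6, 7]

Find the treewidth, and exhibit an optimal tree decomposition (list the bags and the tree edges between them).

Treewidth 4.
One optimal decomposition is:
Bags: B1 = {1, 2, 3, 6, 7}  B2 = {1, 2, 5, 6, 7}  B3 = {1, 2, 6, 7, 9}  B4 = {1, 2, 4, 6, 7}  B5 = {1, 2, 6, 7, 8}
Tree: B1–B2, B2–B3, B3–B4, B4–B5

Every bag has size at most 5, so the width is 5 − 1 = 4 and tw(G) ≤ 4. For the lower bound: the 5 vertex sets {2,3}, {1,5}, {7,9}, {6}, {4} are disjoint, each induces a connected subgraph, and every pair is joined by at least one edge of G. Contracting each set to a single vertex therefore yields K_{5} as a minor, and since treewidth is minor-monotone, tw(G) ≥ tw(K_{5}) = 4. Therefore the treewidth is 4.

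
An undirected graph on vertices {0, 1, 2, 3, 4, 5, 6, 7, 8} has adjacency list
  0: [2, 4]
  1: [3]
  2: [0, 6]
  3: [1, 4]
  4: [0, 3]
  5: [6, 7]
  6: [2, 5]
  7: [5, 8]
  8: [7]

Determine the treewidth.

A width-1 tree decomposition is:
Bags: B1 = {1, 3}  B2 = {3, 4}  B3 = {0, 4}  B4 = {0, 2}  B5 = {2, 6}  B6 = {5, 6}  B7 = {5, 7}  B8 = {7, 8}
Tree: B1–B2, B2–B3, B3–B4, B4–B5, B5–B6, B6–B7, B7–B8
Each bag holds 2 vertices, so the decomposition has width 1, which upper-bounds the treewidth. Any graph with an edge has treewidth ≥ 1, and G has the edge 1–3. Hence tw(G) = 1 exactly.

1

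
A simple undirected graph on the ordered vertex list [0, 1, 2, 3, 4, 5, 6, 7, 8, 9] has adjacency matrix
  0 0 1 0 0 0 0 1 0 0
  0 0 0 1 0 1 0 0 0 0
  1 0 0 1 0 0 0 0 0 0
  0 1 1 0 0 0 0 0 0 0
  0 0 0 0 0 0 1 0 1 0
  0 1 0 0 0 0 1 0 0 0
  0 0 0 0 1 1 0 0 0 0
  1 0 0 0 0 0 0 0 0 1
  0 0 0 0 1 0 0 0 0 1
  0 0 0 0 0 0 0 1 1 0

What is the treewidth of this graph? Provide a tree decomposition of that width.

Treewidth 2.
One optimal decomposition is:
Bags: B1 = {0, 2, 3}  B2 = {0, 3, 7}  B3 = {3, 7, 9}  B4 = {3, 8, 9}  B5 = {3, 4, 8}  B6 = {3, 4, 6}  B7 = {3, 5, 6}  B8 = {1, 3, 5}
Tree: B1–B2, B2–B3, B3–B4, B4–B5, B5–B6, B6–B7, B7–B8

Each bag holds 3 vertices, so the decomposition has width 2, which upper-bounds the treewidth. The edges 3–2–0–7–9–8–4–6–5–1–3 form a cycle, so G is not a tree and its treewidth is at least 2. Therefore the treewidth is 2.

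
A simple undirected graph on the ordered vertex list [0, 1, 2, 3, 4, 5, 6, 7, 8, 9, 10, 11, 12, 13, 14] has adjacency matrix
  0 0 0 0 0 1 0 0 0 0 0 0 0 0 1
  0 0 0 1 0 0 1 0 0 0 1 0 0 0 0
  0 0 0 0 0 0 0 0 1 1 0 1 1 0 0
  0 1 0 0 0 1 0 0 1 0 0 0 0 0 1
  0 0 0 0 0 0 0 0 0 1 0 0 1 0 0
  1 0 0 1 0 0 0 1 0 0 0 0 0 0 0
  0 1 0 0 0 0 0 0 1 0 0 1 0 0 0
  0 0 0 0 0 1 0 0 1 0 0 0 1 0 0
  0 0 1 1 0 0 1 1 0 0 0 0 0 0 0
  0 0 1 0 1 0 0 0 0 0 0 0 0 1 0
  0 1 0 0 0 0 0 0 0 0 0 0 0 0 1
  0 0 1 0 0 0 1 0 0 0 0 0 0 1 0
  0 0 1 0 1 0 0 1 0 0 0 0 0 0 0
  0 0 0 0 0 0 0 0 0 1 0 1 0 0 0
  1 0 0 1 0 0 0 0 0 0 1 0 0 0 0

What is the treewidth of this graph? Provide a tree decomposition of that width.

Treewidth 3.
One such decomposition:
Bags: B1 = {4, 9, 12, 13}  B2 = {2, 9, 12, 13}  B3 = {2, 11, 12, 13}  B4 = {2, 7, 11, 12}  B5 = {2, 7, 8, 11}  B6 = {6, 7, 8, 11}  B7 = {5, 6, 7, 8}  B8 = {3, 5, 6, 8}  B9 = {1, 3, 5, 6}  B10 = {0, 1, 3, 5}  B11 = {0, 1, 3, 14}  B12 = {0, 1, 10, 14}
Tree: B1–B2, B2–B3, B3–B4, B4–B5, B5–B6, B6–B7, B7–B8, B8–B9, B9–B10, B10–B11, B11–B12

Each bag holds 4 vertices, so the decomposition has width 3, which upper-bounds the treewidth. For the lower bound: the 4 vertex sets {4,9,13}, {12}, {2}, {6,7,8,11} are disjoint, each induces a connected subgraph, and every pair is joined by at least one edge of G. Contracting each set to a single vertex therefore yields K_{4} as a minor, and since treewidth is minor-monotone, tw(G) ≥ tw(K_{4}) = 3. The upper and lower bounds meet at 3, so that is the treewidth.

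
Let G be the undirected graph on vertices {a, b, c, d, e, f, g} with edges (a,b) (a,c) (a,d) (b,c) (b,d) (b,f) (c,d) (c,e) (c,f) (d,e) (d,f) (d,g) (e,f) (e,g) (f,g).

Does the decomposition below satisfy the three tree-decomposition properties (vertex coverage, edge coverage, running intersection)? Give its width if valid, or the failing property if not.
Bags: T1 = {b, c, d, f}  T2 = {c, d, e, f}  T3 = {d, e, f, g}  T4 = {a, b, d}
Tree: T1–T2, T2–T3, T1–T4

No — edge (c,a) lies in no bag.

A tree decomposition must satisfy three properties: every vertex lies in some bag; for every edge, both endpoints lie together in some bag; and for every vertex, the bags containing it form a connected subtree. Here edge (c,a) lies in no bag, so the decomposition is invalid.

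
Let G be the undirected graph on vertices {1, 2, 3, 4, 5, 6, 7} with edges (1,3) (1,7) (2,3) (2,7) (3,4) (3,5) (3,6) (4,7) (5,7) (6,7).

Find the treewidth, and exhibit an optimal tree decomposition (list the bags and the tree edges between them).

Treewidth 2.
One optimal decomposition is:
Bags: B1 = {2, 3, 7}  B2 = {3, 6, 7}  B3 = {3, 4, 7}  B4 = {3, 5, 7}  B5 = {1, 3, 7}
Tree: B1–B2, B2–B3, B3–B4, B4–B5

Each bag holds 3 vertices, so the decomposition has width 2, which upper-bounds the treewidth. Since 7–2–3–6–7 is a cycle in G, G is not acyclic. Forests are exactly the graphs of treewidth ≤ 1, so tw(G) ≥ 2. Combining the bounds, tw(G) = 2.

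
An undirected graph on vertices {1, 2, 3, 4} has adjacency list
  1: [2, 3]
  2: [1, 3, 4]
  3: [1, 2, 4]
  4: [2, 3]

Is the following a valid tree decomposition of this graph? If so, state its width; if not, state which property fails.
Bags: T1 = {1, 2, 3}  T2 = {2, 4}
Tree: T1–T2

No — edge (3,4) lies in no bag.

A tree decomposition must satisfy three properties: every vertex lies in some bag; for every edge, both endpoints lie together in some bag; and for every vertex, the bags containing it form a connected subtree. Here edge (3,4) lies in no bag, so the decomposition is invalid.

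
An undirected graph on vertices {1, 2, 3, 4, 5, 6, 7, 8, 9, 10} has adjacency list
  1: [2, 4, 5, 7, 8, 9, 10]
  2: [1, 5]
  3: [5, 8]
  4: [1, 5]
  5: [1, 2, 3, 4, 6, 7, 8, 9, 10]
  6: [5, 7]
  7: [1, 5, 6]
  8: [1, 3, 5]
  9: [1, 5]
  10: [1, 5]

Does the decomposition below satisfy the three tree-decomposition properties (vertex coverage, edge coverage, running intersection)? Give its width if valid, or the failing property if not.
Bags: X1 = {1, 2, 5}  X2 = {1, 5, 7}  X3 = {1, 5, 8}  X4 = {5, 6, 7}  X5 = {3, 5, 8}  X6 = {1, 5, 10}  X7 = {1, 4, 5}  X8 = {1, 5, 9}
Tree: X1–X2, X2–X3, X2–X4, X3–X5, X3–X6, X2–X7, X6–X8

Checking the three conditions: (i) the bags cover all of {1, 2, 3, 4, 5, 6, 7, 8, 9, 10}; (ii) for each edge, some bag contains both endpoints; (iii) the bags containing any fixed vertex form a subtree. All hold, so the decomposition is valid with width 3 − 1 = 2.

Yes; width 2.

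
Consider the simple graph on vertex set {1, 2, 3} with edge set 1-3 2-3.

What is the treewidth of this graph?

A width-1 tree decomposition is:
Bags: B1 = {1, 3}  B2 = {2, 3}
Tree: B1–B2
The largest bag has 2 vertices, giving width 1; this decomposition certifies tw(G) ≤ 1. Since G has at least one edge (e.g. 3–1), it is not an edgeless graph, so tw(G) ≥ 1. Hence tw(G) = 1 exactly.

1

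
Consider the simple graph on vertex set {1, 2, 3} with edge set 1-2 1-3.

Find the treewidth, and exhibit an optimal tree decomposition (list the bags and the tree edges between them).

Every bag has size at most 2, so the width is 2 − 1 = 1 and tw(G) ≤ 1. G has an edge, so its treewidth is at least 1. Therefore the treewidth is 1.

Treewidth 1.
One optimal decomposition is:
Bags: B1 = {1, 3}  B2 = {1, 2}
Tree: B1–B2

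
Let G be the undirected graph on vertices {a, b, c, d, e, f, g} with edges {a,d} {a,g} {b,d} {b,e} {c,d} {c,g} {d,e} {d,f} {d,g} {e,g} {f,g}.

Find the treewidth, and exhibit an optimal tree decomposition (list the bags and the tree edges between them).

Each bag holds 3 vertices, so the decomposition has width 2, which upper-bounds the treewidth. Conversely, {d, e, g} is a clique of size 3, and the vertices of any clique must share a bag in every tree decomposition; so some bag has ≥ 3 vertices and tw(G) ≥ 2. Combining the bounds, tw(G) = 2.

Treewidth 2.
One such decomposition:
Bags: B1 = {a, d, g}  B2 = {c, d, g}  B3 = {d, f, g}  B4 = {d, e, g}  B5 = {b, d, e}
Tree: B1–B2, B1–B3, B1–B4, B4–B5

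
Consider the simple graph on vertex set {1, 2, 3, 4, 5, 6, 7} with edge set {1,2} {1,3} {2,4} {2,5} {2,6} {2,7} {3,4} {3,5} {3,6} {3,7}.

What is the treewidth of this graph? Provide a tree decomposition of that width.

Treewidth 2.
One optimal decomposition is:
Bags: B1 = {2, 3, 4}  B2 = {2, 3, 7}  B3 = {1, 2, 3}  B4 = {2, 3, 5}  B5 = {2, 3, 6}
Tree: B1–B2, B2–B3, B3–B4, B4–B5

Each bag holds 3 vertices, so the decomposition has width 2, which upper-bounds the treewidth. The edges 3–4–2–7–3 form a cycle, so G is not a tree and its treewidth is at least 2. Therefore the treewidth is 2.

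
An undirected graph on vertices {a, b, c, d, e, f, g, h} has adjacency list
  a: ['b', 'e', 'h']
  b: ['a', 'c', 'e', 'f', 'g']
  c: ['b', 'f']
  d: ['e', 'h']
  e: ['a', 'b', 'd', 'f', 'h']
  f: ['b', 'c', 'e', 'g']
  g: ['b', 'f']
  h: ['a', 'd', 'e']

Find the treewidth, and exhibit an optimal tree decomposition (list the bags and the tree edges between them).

Treewidth 2.
Bags: B1 = {b, c, f}  B2 = {b, e, f}  B3 = {a, b, e}  B4 = {a, e, h}  B5 = {b, f, g}  B6 = {d, e, h}
Tree: B1–B2, B2–B3, B3–B4, B1–B5, B4–B6

The largest bag has 3 vertices, giving width 2; this decomposition certifies tw(G) ≤ 2. Conversely, {d, e, h} is a clique of size 3, and the vertices of any clique must share a bag in every tree decomposition; so some bag has ≥ 3 vertices and tw(G) ≥ 2. Hence tw(G) = 2 exactly.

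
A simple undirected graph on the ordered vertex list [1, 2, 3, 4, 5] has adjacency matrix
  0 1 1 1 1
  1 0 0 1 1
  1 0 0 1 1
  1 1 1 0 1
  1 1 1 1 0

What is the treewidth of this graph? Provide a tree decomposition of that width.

Treewidth 3.
One optimal decomposition is:
Bags: B1 = {1, 3, 4, 5}  B2 = {1, 2, 4, 5}
Tree: B1–B2

Every bag has size at most 4, so the width is 4 − 1 = 3 and tw(G) ≤ 3. Conversely, {1, 2, 4, 5} is a clique of size 4, and the vertices of any clique must share a bag in every tree decomposition; so some bag has ≥ 4 vertices and tw(G) ≥ 3. Hence tw(G) = 3 exactly.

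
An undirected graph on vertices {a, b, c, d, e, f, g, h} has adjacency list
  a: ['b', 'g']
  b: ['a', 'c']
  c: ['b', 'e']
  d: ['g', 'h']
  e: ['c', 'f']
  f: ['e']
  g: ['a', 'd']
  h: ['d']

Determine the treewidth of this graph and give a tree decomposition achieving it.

Treewidth 1.
Bags: B1 = {d, h}  B2 = {d, g}  B3 = {a, g}  B4 = {a, b}  B5 = {b, c}  B6 = {c, e}  B7 = {e, f}
Tree: B1–B2, B2–B3, B3–B4, B4–B5, B5–B6, B6–B7

Each bag holds 2 vertices, so the decomposition has width 1, which upper-bounds the treewidth. G has an edge, so its treewidth is at least 1. Combining the bounds, tw(G) = 1.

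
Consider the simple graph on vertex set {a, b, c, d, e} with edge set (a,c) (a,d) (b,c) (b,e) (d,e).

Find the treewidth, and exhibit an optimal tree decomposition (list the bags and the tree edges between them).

Treewidth 2.
Bags: B1 = {b, d, e}  B2 = {a, b, d}  B3 = {a, b, c}
Tree: B1–B2, B2–B3

Each bag holds 3 vertices, so the decomposition has width 2, which upper-bounds the treewidth. The edges b–e–d–a–c–b form a cycle, so G is not a tree and its treewidth is at least 2. The upper and lower bounds meet at 2, so that is the treewidth.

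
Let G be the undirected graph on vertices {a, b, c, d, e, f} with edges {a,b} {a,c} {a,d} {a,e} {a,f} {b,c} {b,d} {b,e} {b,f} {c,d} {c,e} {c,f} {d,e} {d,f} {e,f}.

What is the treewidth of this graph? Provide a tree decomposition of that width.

With just one bag of size 6, the width is 6 − 1 = 5, so tw(G) ≤ 5. On the other hand G contains the 6-clique {a, b, c, d, e, f}. A clique must lie in a single bag of any decomposition, so no decomposition can have width below 5. Hence tw(G) = 5 exactly.

Treewidth 5.
One optimal decomposition is:
Bags: B1 = {a, b, c, d, e, f}
Tree: (single bag)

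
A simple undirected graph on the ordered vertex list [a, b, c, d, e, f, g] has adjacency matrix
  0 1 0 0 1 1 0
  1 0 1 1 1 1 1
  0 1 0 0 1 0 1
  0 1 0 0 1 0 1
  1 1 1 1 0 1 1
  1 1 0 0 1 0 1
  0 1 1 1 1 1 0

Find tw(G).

3

A width-3 tree decomposition is:
Bags: B1 = {b, e, f, g}  B2 = {b, c, e, g}  B3 = {b, d, e, g}  B4 = {a, b, e, f}
Tree: B1–B2, B1–B3, B1–B4
Every bag has size at most 4, so the width is 4 − 1 = 3 and tw(G) ≤ 3. Conversely, {b, d, e, g} is a clique of size 4, and the vertices of any clique must share a bag in every tree decomposition; so some bag has ≥ 4 vertices and tw(G) ≥ 3. Hence tw(G) = 3 exactly.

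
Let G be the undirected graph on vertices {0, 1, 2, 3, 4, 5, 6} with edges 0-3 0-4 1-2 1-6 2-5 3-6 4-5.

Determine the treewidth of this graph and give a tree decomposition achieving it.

Treewidth 2.
One optimal decomposition is:
Bags: B1 = {1, 2, 5}  B2 = {1, 4, 5}  B3 = {0, 1, 4}  B4 = {0, 1, 3}  B5 = {1, 3, 6}
Tree: B1–B2, B2–B3, B3–B4, B4–B5

The largest bag has 3 vertices, giving width 2; this decomposition certifies tw(G) ≤ 2. For the lower bound, G contains the cycle 1–2–5–4–0–3–6–1, so G is not a forest; only forests have treewidth ≤ 1, hence tw(G) ≥ 2. Combining the bounds, tw(G) = 2.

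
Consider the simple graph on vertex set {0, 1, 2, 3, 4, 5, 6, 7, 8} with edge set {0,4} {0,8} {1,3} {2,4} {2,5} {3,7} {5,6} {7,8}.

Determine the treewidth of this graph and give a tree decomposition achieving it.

Treewidth 1.
Bags: B1 = {1, 3}  B2 = {3, 7}  B3 = {7, 8}  B4 = {0, 8}  B5 = {0, 4}  B6 = {2, 4}  B7 = {2, 5}  B8 = {5, 6}
Tree: B1–B2, B2–B3, B3–B4, B4–B5, B5–B6, B6–B7, B7–B8

Each bag holds 2 vertices, so the decomposition has width 1, which upper-bounds the treewidth. Any graph with an edge has treewidth ≥ 1, and G has the edge 1–3. Therefore the treewidth is 1.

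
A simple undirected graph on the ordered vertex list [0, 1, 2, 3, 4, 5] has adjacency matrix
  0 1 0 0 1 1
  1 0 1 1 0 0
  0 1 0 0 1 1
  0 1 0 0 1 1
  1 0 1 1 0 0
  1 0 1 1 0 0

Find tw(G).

3

A width-3 tree decomposition is:
Bags: B1 = {0, 1, 2, 3}  B2 = {0, 2, 3, 5}  B3 = {0, 2, 3, 4}
Tree: B1–B2, B2–B3
Every bag has size at most 4, so the width is 4 − 1 = 3 and tw(G) ≤ 3. For the lower bound: the 4 vertex sets {1,2}, {3,5}, {0}, {4} are disjoint, each induces a connected subgraph, and every pair is joined by at least one edge of G. Contracting each set to a single vertex therefore yields K_{4} as a minor, and since treewidth is minor-monotone, tw(G) ≥ tw(K_{4}) = 3. Therefore the treewidth is 3.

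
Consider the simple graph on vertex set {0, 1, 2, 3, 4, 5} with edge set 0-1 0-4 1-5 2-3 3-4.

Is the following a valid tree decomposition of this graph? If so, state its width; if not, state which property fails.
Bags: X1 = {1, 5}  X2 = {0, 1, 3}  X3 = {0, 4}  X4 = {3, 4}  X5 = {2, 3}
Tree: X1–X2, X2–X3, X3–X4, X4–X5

A tree decomposition must satisfy three properties: every vertex lies in some bag; for every edge, both endpoints lie together in some bag; and for every vertex, the bags containing it form a connected subtree. Here bags containing vertex 3 are not connected in the tree, so the decomposition is invalid.

No — bags containing vertex 3 are not connected in the tree.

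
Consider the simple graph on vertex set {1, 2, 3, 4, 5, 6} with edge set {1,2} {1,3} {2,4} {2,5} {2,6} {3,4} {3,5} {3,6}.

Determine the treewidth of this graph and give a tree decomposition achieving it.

Every bag has size at most 3, so the width is 3 − 1 = 2 and tw(G) ≤ 2. Since 2–1–3–5–2 is a cycle in G, G is not acyclic. Forests are exactly the graphs of treewidth ≤ 1, so tw(G) ≥ 2. Combining the bounds, tw(G) = 2.

Treewidth 2.
One optimal decomposition is:
Bags: B1 = {1, 2, 3}  B2 = {2, 3, 5}  B3 = {2, 3, 6}  B4 = {2, 3, 4}
Tree: B1–B2, B2–B3, B3–B4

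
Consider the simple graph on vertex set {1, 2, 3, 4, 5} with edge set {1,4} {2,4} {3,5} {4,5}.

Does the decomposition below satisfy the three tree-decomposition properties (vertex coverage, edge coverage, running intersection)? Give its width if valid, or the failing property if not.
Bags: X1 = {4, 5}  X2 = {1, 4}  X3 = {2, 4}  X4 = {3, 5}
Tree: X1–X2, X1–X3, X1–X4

Yes; width 1.

Every vertex of G appears in some bag (union = {1, 2, 3, 4, 5}); every edge is covered by a bag; and for each vertex v the set of bags containing v is connected in the bag tree. The decomposition is therefore valid. The largest bag has 2 vertices, so the width is 1.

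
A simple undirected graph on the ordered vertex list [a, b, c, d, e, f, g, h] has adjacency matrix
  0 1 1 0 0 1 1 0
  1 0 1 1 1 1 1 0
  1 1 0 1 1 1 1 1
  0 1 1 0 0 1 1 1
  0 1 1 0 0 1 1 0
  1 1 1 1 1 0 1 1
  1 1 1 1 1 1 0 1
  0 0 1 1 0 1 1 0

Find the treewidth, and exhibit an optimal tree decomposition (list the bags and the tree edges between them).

Each bag holds 5 vertices, so the decomposition has width 4, which upper-bounds the treewidth. On the other hand G contains the 5-clique {c, d, f, g, h}. A clique must lie in a single bag of any decomposition, so no decomposition can have width below 4. The upper and lower bounds meet at 4, so that is the treewidth.

Treewidth 4.
One optimal decomposition is:
Bags: B1 = {b, c, d, f, g}  B2 = {a, b, c, f, g}  B3 = {c, d, f, g, h}  B4 = {b, c, e, f, g}
Tree: B1–B2, B1–B3, B2–B4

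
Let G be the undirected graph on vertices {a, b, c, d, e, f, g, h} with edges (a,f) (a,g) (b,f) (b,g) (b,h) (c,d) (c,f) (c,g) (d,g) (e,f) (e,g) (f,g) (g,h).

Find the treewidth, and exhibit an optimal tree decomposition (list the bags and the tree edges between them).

The largest bag has 3 vertices, giving width 2; this decomposition certifies tw(G) ≤ 2. For the lower bound, the 3 vertices {c, d, g} are pairwise adjacent, and any tree decomposition puts a clique entirely inside one bag — forcing width ≥ 2. Therefore the treewidth is 2.

Treewidth 2.
One optimal decomposition is:
Bags: B1 = {b, g, h}  B2 = {b, f, g}  B3 = {e, f, g}  B4 = {c, f, g}  B5 = {c, d, g}  B6 = {a, f, g}
Tree: B1–B2, B2–B3, B3–B4, B4–B5, B4–B6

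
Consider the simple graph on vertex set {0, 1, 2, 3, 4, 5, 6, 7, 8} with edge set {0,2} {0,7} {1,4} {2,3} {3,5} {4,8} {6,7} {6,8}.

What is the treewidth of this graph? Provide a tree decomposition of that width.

Treewidth 1.
Bags: B1 = {3, 5}  B2 = {2, 3}  B3 = {0, 2}  B4 = {0, 7}  B5 = {6, 7}  B6 = {6, 8}  B7 = {4, 8}  B8 = {1, 4}
Tree: B1–B2, B2–B3, B3–B4, B4–B5, B5–B6, B6–B7, B7–B8

Each bag holds 2 vertices, so the decomposition has width 1, which upper-bounds the treewidth. G has an edge, so its treewidth is at least 1. Combining the bounds, tw(G) = 1.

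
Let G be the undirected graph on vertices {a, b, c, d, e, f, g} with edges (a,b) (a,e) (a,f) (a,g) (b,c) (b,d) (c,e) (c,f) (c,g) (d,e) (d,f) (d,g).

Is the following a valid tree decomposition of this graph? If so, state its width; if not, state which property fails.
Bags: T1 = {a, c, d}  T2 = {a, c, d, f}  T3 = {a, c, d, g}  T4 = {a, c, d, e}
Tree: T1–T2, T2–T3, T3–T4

A tree decomposition must satisfy three properties: every vertex lies in some bag; for every edge, both endpoints lie together in some bag; and for every vertex, the bags containing it form a connected subtree. Here vertex b appears in no bag, so the decomposition is invalid.

No — vertex b appears in no bag.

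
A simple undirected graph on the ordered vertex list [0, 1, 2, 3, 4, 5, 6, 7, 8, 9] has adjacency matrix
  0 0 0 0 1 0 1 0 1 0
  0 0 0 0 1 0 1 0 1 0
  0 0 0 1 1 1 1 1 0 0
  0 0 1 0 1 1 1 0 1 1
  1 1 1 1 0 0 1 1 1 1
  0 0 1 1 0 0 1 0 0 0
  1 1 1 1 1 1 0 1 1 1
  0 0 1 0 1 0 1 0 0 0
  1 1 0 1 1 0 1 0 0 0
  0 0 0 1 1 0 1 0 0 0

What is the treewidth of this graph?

3

A width-3 tree decomposition is:
Bags: B1 = {3, 4, 6, 8}  B2 = {2, 3, 4, 6}  B3 = {0, 4, 6, 8}  B4 = {2, 3, 5, 6}  B5 = {1, 4, 6, 8}  B6 = {2, 4, 6, 7}  B7 = {3, 4, 6, 9}
Tree: B1–B2, B1–B3, B2–B4, B3–B5, B2–B6, B2–B7
Each bag holds 4 vertices, so the decomposition has width 3, which upper-bounds the treewidth. For the lower bound, the 4 vertices {0, 4, 6, 8} are pairwise adjacent, and any tree decomposition puts a clique entirely inside one bag — forcing width ≥ 3. Therefore the treewidth is 3.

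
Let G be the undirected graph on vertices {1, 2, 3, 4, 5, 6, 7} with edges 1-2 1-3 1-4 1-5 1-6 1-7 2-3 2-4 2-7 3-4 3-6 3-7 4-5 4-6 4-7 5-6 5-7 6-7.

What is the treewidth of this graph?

4

A width-4 tree decomposition is:
Bags: B1 = {1, 4, 5, 6, 7}  B2 = {1, 3, 4, 6, 7}  B3 = {1, 2, 3, 4, 7}
Tree: B1–B2, B2–B3
Each bag holds 5 vertices, so the decomposition has width 4, which upper-bounds the treewidth. For the lower bound, the 5 vertices {1, 2, 3, 4, 7} are pairwise adjacent, and any tree decomposition puts a clique entirely inside one bag — forcing width ≥ 4. Therefore the treewidth is 4.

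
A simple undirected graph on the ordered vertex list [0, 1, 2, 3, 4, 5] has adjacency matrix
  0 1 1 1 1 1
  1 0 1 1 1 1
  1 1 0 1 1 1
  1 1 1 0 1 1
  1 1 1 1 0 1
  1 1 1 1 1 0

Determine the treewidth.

A width-5 tree decomposition is:
Bags: B1 = {0, 1, 2, 3, 4, 5}
Tree: (single bag)
A single bag containing all 6 vertices is trivially a valid decomposition of width 5. On the other hand G contains the 6-clique {0, 1, 2, 3, 4, 5}. A clique must lie in a single bag of any decomposition, so no decomposition can have width below 5. Combining the bounds, tw(G) = 5.

5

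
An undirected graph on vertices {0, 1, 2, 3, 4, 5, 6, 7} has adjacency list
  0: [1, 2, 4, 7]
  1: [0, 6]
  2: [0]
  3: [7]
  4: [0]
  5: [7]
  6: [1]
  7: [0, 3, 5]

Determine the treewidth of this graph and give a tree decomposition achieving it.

Treewidth 1.
One such decomposition:
Bags: B1 = {0, 4}  B2 = {0, 2}  B3 = {0, 7}  B4 = {3, 7}  B5 = {0, 1}  B6 = {1, 6}  B7 = {5, 7}
Tree: B1–B2, B2–B3, B3–B4, B2–B5, B5–B6, B4–B7

The largest bag has 2 vertices, giving width 1; this decomposition certifies tw(G) ≤ 1. Any graph with an edge has treewidth ≥ 1, and G has the edge 0–4. Hence tw(G) = 1 exactly.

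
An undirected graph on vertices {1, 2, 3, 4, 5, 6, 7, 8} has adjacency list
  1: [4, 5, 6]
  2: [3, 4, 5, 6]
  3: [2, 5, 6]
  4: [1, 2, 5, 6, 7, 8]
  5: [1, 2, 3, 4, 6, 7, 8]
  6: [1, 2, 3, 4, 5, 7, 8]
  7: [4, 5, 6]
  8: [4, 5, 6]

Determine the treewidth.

A width-3 tree decomposition is:
Bags: B1 = {2, 4, 5, 6}  B2 = {4, 5, 6, 8}  B3 = {4, 5, 6, 7}  B4 = {1, 4, 5, 6}  B5 = {2, 3, 5, 6}
Tree: B1–B2, B1–B3, B1–B4, B1–B5
Each bag holds 4 vertices, so the decomposition has width 3, which upper-bounds the treewidth. On the other hand G contains the 4-clique {2, 3, 5, 6}. A clique must lie in a single bag of any decomposition, so no decomposition can have width below 3. Therefore the treewidth is 3.

3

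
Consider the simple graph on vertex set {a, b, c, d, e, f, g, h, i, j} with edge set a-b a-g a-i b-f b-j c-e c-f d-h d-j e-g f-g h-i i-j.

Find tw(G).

A width-2 tree decomposition is:
Bags: B1 = {d, h, i}  B2 = {d, i, j}  B3 = {a, i, j}  B4 = {a, b, j}  B5 = {a, b, g}  B6 = {b, f, g}  B7 = {e, f, g}  B8 = {c, e, f}
Tree: B1–B2, B2–B3, B3–B4, B4–B5, B5–B6, B6–B7, B7–B8
Every bag has size at most 3, so the width is 3 − 1 = 2 and tw(G) ≤ 2. For the lower bound, G contains the cycle h–d–j–i–h, so G is not a forest; only forests have treewidth ≤ 1, hence tw(G) ≥ 2. The upper and lower bounds meet at 2, so that is the treewidth.

2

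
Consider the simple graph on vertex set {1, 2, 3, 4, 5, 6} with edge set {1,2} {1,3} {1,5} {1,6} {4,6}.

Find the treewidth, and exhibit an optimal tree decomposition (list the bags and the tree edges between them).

The largest bag has 2 vertices, giving width 1; this decomposition certifies tw(G) ≤ 1. Any graph with an edge has treewidth ≥ 1, and G has the edge 1–3. Therefore the treewidth is 1.

Treewidth 1.
Bags: B1 = {1, 3}  B2 = {1, 2}  B3 = {1, 6}  B4 = {4, 6}  B5 = {1, 5}
Tree: B1–B2, B2–B3, B3–B4, B2–B5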